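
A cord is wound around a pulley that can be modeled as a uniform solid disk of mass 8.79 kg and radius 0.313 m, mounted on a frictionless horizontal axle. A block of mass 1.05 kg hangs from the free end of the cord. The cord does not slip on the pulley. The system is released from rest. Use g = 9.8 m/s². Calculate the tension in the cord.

I = ½MR² = (1/2)(8.79)(0.313)² = 0.4306 kg·m².
Block: mg − T = ma. Pulley: TR = Iα. No-slip: a = αR, so T = (I/R²)a = 4.395·a.
Then mg = (m + 4.395)a, so a = (1.05)(9.8)/(1.05 + 4.395) = 1.890 m/s².
T = 4.395·a = 8.306 N.

T ≈ 8.31 N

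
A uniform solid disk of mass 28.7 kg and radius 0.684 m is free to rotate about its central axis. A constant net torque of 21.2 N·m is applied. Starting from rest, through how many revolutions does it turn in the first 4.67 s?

I = ½MR² = (1/2)(28.7)(0.684)² = 6.714 kg·m².
α = τ/I = 21.2/6.714 = 3.158 rad/s².
θ = ½αt² = ½(3.158)(4.67)² = 34.43 rad.
Revolutions = θ/(2π) = 5.480.

≈ 5.48 revolutions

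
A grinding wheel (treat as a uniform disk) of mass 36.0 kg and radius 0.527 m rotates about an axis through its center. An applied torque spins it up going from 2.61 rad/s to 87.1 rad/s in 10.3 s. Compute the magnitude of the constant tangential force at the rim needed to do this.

I = ½MR² = (1/2)(36.0)(0.527)² = 4.999 kg·m².
α = Δω/Δt = (87.1 − 2.61)/10.3 = 8.203 rad/s².
The required torque is τ = Iα = (4.999)(8.203) = 41.01 N·m.
A tangential force at the rim gives τ = FR, so F = τ/R = 41.01/0.527 = 77.81 N.

F ≈ 77.8 N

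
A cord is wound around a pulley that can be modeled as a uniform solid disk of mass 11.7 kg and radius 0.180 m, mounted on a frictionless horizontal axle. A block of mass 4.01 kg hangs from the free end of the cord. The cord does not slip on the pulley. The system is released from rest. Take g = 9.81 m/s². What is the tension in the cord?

I = ½MR² = (1/2)(11.7)(0.180)² = 0.1895 kg·m².
Block: mg − T = ma. Pulley: TR = Iα. No-slip: a = αR, so T = (I/R²)a = 5.850·a.
Then mg = (m + 5.850)a, so a = (4.01)(9.81)/(4.01 + 5.850) = 3.990 m/s².
T = 5.850·a = 23.34 N.

T ≈ 23.3 N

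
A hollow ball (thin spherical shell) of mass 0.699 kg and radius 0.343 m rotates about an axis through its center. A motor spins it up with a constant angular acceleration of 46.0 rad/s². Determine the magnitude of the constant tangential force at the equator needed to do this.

I = (2/3)MR² = (2/3)(0.699)(0.343)² = 0.05482 kg·m².
The required torque is τ = Iα = (0.05482)(46.00) = 2.522 N·m.
A tangential force at the equator gives τ = FR, so F = τ/R = 2.522/0.343 = 7.353 N.

F ≈ 7.35 N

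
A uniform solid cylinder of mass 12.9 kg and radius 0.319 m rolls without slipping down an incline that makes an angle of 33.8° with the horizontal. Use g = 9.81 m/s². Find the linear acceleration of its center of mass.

a ≈ 3.64 m/s²

Translation along the incline: Mg sinθ − f = Ma.
Rotation about the center: fR = Iα with I = ½MR². No-slip gives a = αR, so f = (I/R²)a = (1/2)M a.
Substituting: Mg sinθ = (1 + 0.5000)Ma, so a = g sinθ/(1 + 0.5000) = (9.81) sin 33.8° / 1.500 = 3.638 m/s².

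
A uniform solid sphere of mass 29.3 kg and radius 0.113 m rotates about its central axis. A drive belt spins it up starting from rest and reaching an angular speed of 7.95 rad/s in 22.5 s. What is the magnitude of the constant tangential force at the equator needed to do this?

F ≈ 0.468 N

I = (2/5)MR² = (2/5)(29.3)(0.113)² = 0.1497 kg·m².
α = Δω/Δt = (7.95 − 0)/22.5 = 0.3533 rad/s².
The required torque is τ = Iα = (0.1497)(0.3533) = 0.05288 N·m.
A tangential force at the equator gives τ = FR, so F = τ/R = 0.05288/0.113 = 0.4679 N.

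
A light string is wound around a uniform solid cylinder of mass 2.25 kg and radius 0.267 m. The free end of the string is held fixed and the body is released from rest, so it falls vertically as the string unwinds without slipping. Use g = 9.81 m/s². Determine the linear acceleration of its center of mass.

a ≈ 6.54 m/s²

Translation: Mg − T = Ma. Rotation about the center: TR = Iα with I = ½MR².
With a = αR: T = (I/R²)a = (1/2)M a, so Mg = (1 + 0.5000)Ma.
a = g/(1 + 0.5000) = 9.81/1.500 = 6.540 m/s².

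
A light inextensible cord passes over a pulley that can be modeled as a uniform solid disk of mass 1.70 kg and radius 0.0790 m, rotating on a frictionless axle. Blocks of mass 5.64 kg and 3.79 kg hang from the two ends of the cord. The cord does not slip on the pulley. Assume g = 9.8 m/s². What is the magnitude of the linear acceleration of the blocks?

a ≈ 1.76 m/s²

I = ½MR² = (1/2)(1.70)(0.0790)² = 0.005305 kg·m².
Heavier block: m₁g − T₁ = m₁a. Lighter block: T₂ − m₂g = m₂a.
Pulley: (T₁ − T₂)R = Iα = I(a/R), so T₁ − T₂ = (I/R²)a = (1/2)M_p a = 0.8500·a.
Adding the three: (m₁ − m₂)g = (m₁ + m₂ + 0.8500)a, so a = (5.64 − 3.79)(9.8)/(5.64 + 3.79 + 0.8500) = 1.764 m/s².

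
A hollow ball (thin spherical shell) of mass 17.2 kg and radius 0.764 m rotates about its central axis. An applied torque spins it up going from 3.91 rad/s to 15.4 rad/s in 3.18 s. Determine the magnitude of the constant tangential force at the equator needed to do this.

I = (2/3)MR² = (2/3)(17.2)(0.764)² = 6.693 kg·m².
α = Δω/Δt = (15.4 − 3.91)/3.18 = 3.613 rad/s².
The required torque is τ = Iα = (6.693)(3.613) = 24.18 N·m.
A tangential force at the equator gives τ = FR, so F = τ/R = 24.18/0.764 = 31.65 N.

F ≈ 31.7 N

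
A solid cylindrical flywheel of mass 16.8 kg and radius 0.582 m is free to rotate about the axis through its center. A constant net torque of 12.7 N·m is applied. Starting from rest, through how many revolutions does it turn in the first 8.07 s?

I = ½MR² = (1/2)(16.8)(0.582)² = 2.845 kg·m².
α = τ/I = 12.7/2.845 = 4.464 rad/s².
θ = ½αt² = ½(4.464)(8.07)² = 145.3 rad.
Revolutions = θ/(2π) = 23.13.

≈ 23.1 revolutions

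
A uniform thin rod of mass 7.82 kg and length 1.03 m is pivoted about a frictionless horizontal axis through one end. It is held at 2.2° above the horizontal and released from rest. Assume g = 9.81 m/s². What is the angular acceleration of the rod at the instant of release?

About the pivot, I = (1/3)ML² = (1/3)(7.82)(1.03)² = 2.765 kg·m².
The weight acts at the center, a distance L/2 = 0.5150 m from the pivot; τ = Mg(L/2) cos 2.2° = 39.48 N·m.
α = τ/I = 39.48/2.765 = 14.28 rad/s².

α ≈ 14.3 rad/s²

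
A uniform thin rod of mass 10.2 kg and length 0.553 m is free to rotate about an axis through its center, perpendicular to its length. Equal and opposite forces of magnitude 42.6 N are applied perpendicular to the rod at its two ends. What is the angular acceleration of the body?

α ≈ 90.6 rad/s²

I = (1/12)ML² = (1/12)(10.2)(0.553)² = 0.2599 kg·m².
The couple gives τ = F·(L/2) + F·(L/2) = F L = (42.6)(0.553) = 23.56 N·m.
From τ = Iα: α = 23.56/0.2599 = 90.63 rad/s².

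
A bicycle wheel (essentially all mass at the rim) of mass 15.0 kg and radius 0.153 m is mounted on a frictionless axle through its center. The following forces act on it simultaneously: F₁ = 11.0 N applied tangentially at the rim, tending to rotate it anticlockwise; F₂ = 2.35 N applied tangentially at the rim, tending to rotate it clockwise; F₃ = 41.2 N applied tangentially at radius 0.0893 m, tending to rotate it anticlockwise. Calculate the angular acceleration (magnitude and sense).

I = MR² = (15.0)(0.153)² = 0.3511 kg·m².
Taking anticlockwise as positive: τ₁ = +(11.0)(0.153) = +1.683 N·m; τ₂ = −(2.35)(0.153) = −0.3595 N·m; τ₃ = +(41.2)(0.0893) = +3.679 N·m.
Net torque τ = 5.003 N·m.
α = τ/I = 5.003/0.3511 = 14.25 rad/s².

α ≈ 14.2 rad/s², anticlockwise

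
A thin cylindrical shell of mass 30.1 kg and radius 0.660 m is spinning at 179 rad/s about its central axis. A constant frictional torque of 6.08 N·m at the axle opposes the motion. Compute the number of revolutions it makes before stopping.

≈ 5500 revolutions

I = MR² = (30.1)(0.660)² = 13.11 kg·m².
The net torque has magnitude 6.08 N·m, opposing ω.
|α| = τ/I = 6.080/13.11 = 0.4637 rad/s² (deceleration).
ω² = ω₀² − 2|α|θ with ω = 0 ⇒ θ = ω₀²/(2|α|) = 34550 rad = 5499 rev.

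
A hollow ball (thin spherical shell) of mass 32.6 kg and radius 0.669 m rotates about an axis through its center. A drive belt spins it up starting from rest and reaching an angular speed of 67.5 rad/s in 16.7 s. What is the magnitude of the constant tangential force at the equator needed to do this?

F ≈ 58.8 N

I = (2/3)MR² = (2/3)(32.6)(0.669)² = 9.727 kg·m².
α = Δω/Δt = (67.5 − 0)/16.7 = 4.042 rad/s².
The required torque is τ = Iα = (9.727)(4.042) = 39.32 N·m.
A tangential force at the equator gives τ = FR, so F = τ/R = 39.32/0.669 = 58.77 N.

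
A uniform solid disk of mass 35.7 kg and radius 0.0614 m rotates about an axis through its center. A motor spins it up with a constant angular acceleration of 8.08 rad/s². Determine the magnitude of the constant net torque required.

τ ≈ 0.544 N·m

I = ½MR² = (1/2)(35.7)(0.0614)² = 0.06729 kg·m².
τ = Iα = (0.06729)(8.080) = 0.5437 N·m.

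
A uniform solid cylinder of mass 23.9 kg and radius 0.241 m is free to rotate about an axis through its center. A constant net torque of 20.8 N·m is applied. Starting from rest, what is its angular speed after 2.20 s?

I = ½MR² = (1/2)(23.9)(0.241)² = 0.6941 kg·m².
α = τ/I = 20.8/0.6941 = 29.97 rad/s².
ω = ω₀ + αt = 0 + (29.97)(2.20) = 65.93 rad/s.

ω ≈ 65.9 rad/s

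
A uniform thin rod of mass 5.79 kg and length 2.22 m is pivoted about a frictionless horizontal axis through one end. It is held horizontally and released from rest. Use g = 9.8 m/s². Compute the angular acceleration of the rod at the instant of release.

About the pivot, I = (1/3)ML² = (1/3)(5.79)(2.22)² = 9.512 kg·m².
The weight acts at the center, a distance L/2 = 1.110 m from the pivot; τ = Mg(L/2) = 62.98 N·m.
α = τ/I = 62.98/9.512 = 6.622 rad/s².

α ≈ 6.62 rad/s²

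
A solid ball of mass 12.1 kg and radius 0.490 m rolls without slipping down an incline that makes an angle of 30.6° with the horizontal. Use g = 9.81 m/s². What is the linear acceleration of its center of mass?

Translation along the incline: Mg sinθ − f = Ma.
Rotation about the center: fR = Iα with I = (2/5)MR². No-slip gives a = αR, so f = (I/R²)a = (2/5)M a.
Substituting: Mg sinθ = (1 + 0.4000)Ma, so a = g sinθ/(1 + 0.4000) = (9.81) sin 30.6° / 1.400 = 3.567 m/s².

a ≈ 3.57 m/s²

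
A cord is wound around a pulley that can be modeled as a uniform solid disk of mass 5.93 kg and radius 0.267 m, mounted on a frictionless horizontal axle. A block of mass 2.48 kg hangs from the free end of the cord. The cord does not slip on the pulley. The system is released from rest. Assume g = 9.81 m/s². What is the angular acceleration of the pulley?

α ≈ 16.7 rad/s²

I = ½MR² = (1/2)(5.93)(0.267)² = 0.2114 kg·m².
Block: mg − T = ma. Pulley: TR = Iα. No-slip: a = αR, so T = (I/R²)a = 2.965·a.
Then mg = (m + 2.965)a, so a = (2.48)(9.81)/(2.48 + 2.965) = 4.468 m/s².
α = a/R = 4.468/0.267 = 16.73 rad/s².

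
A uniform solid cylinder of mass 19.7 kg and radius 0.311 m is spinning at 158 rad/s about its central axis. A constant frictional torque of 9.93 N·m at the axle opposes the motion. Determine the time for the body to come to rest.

t ≈ 15.2 s

I = ½MR² = (1/2)(19.7)(0.311)² = 0.9527 kg·m².
The net torque has magnitude 9.93 N·m, opposing ω.
|α| = τ/I = 9.930/0.9527 = 10.42 rad/s² (deceleration).
0 = ω₀ − |α|t ⇒ t = ω₀/|α| = 158/10.42 = 15.16 s.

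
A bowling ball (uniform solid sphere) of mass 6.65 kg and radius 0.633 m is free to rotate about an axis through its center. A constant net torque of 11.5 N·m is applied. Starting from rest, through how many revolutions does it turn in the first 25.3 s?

≈ 550 revolutions

I = (2/5)MR² = (2/5)(6.65)(0.633)² = 1.066 kg·m².
α = τ/I = 11.5/1.066 = 10.79 rad/s².
θ = ½αt² = ½(10.79)(25.3)² = 3453 rad.
Revolutions = θ/(2π) = 549.6.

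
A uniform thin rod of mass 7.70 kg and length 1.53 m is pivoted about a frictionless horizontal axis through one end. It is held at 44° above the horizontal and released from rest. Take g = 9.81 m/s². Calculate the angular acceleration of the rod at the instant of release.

About the pivot, I = (1/3)ML² = (1/3)(7.70)(1.53)² = 6.008 kg·m².
The weight acts at the center, a distance L/2 = 0.7650 m from the pivot; τ = Mg(L/2) cos 44° = 41.57 N·m.
α = τ/I = 41.57/6.008 = 6.918 rad/s².

α ≈ 6.92 rad/s²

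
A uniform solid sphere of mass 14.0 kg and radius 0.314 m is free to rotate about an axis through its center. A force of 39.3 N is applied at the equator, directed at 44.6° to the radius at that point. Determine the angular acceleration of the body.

α ≈ 15.7 rad/s²

I = (2/5)MR² = (2/5)(14.0)(0.314)² = 0.5521 kg·m².
Only the tangential component produces torque: τ = F R sinθ = (39.3)(0.314) sin 44.6° = 8.665 N·m.
Newton's second law for rotation, τ = Iα, gives α = τ/I = 8.665/0.5521 = 15.69 rad/s².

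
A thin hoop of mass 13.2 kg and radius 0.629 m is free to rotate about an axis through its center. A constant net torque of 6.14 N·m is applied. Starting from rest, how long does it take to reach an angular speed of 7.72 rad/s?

t ≈ 6.57 s

I = MR² = (13.2)(0.629)² = 5.222 kg·m².
α = τ/I = 6.14/5.222 = 1.176 rad/s².
ω = αt ⇒ t = ω/α = 7.72/1.176 = 6.566 s.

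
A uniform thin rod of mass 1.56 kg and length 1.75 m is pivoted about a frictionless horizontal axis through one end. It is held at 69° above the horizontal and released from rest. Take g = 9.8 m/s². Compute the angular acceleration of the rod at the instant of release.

About the pivot, I = (1/3)ML² = (1/3)(1.56)(1.75)² = 1.593 kg·m².
The weight acts at the center, a distance L/2 = 0.8750 m from the pivot; τ = Mg(L/2) cos 69° = 4.794 N·m.
α = τ/I = 4.794/1.593 = 3.010 rad/s².

α ≈ 3.01 rad/s²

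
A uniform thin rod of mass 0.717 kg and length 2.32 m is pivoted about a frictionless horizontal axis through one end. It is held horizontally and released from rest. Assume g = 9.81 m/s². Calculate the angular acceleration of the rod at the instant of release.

About the pivot, I = (1/3)ML² = (1/3)(0.717)(2.32)² = 1.286 kg·m².
The weight acts at the center, a distance L/2 = 1.160 m from the pivot; τ = Mg(L/2) = 8.159 N·m.
α = τ/I = 8.159/1.286 = 6.343 rad/s².

α ≈ 6.34 rad/s²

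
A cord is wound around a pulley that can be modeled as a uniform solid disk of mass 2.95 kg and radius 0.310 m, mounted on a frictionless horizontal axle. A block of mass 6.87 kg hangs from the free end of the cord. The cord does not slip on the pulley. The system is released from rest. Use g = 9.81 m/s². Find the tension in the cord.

I = ½MR² = (1/2)(2.95)(0.310)² = 0.1417 kg·m².
Block: mg − T = ma. Pulley: TR = Iα. No-slip: a = αR, so T = (I/R²)a = 1.475·a.
Then mg = (m + 1.475)a, so a = (6.87)(9.81)/(6.87 + 1.475) = 8.076 m/s².
T = 1.475·a = 11.91 N.

T ≈ 11.9 N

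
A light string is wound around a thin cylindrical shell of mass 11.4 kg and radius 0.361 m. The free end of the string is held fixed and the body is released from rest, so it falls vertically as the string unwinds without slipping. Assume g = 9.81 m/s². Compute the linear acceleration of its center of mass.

a ≈ 4.91 m/s²

Translation: Mg − T = Ma. Rotation about the center: TR = Iα with I = MR².
With a = αR: T = (I/R²)a = M a, so Mg = (1 + 1.000)Ma.
a = g/(1 + 1.000) = 9.81/2.000 = 4.905 m/s².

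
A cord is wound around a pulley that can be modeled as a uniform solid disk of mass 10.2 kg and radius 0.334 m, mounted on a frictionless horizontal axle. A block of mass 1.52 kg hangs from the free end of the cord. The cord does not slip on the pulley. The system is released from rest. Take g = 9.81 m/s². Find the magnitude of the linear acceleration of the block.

a ≈ 2.25 m/s²

I = ½MR² = (1/2)(10.2)(0.334)² = 0.5689 kg·m².
Block: mg − T = ma. Pulley: TR = Iα. No-slip: a = αR, so T = (I/R²)a = 5.100·a.
Then mg = (m + 5.100)a, so a = (1.52)(9.81)/(1.52 + 5.100) = 2.252 m/s².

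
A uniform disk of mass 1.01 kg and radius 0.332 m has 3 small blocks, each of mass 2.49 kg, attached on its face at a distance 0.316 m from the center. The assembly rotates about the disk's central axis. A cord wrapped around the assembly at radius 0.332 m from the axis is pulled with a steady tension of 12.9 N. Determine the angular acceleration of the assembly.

α ≈ 5.34 rad/s²

I_disk = ½MR² = ½(1.01)(0.332)² = 0.05566 kg·m².
I_blocks = 3·m·r² = 3(2.49)(0.316)² = 0.7459 kg·m².
Total I = 0.8016 kg·m².
τ = F r = (12.9)(0.332) = 4.283 N·m.
α = τ/I = 4.283/0.8016 = 5.343 rad/s².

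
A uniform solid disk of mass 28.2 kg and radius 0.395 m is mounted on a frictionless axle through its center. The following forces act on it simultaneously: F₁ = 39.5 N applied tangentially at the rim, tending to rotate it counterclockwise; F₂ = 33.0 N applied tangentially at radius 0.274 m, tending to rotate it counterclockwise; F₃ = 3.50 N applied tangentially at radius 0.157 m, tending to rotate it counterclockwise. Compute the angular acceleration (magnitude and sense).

α ≈ 11.5 rad/s², counterclockwise

I = ½MR² = (1/2)(28.2)(0.395)² = 2.200 kg·m².
Taking counterclockwise as positive: τ₁ = +(39.5)(0.395) = +15.60 N·m; τ₂ = +(33.0)(0.274) = +9.042 N·m; τ₃ = +(3.50)(0.157) = +0.5495 N·m.
Net torque τ = 25.19 N·m.
α = τ/I = 25.19/2.200 = 11.45 rad/s².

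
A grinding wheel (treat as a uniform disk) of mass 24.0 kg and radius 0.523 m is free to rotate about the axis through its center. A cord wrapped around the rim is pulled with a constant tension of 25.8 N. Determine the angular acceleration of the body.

α ≈ 4.11 rad/s²

I = ½MR² = (1/2)(24.0)(0.523)² = 3.282 kg·m².
τ = F R = (25.8)(0.523) = 13.49 N·m.
From τ = Iα: α = 13.49/3.282 = 4.111 rad/s².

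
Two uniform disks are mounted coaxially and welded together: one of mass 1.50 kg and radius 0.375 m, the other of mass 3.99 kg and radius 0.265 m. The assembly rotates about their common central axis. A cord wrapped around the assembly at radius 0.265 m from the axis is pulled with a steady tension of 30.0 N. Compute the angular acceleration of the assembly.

α ≈ 32.4 rad/s²

I = ½M₁R₁² + ½M₂R₂² = ½(1.50)(0.375)² + ½(3.99)(0.265)² = 0.2456 kg·m².
τ = F r = (30.0)(0.265) = 7.950 N·m.
α = τ/I = 7.950/0.2456 = 32.37 rad/s².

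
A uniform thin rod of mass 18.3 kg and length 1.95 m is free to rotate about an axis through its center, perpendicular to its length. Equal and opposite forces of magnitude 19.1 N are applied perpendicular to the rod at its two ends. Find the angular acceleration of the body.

I = (1/12)ML² = (1/12)(18.3)(1.95)² = 5.799 kg·m².
The couple gives τ = F·(L/2) + F·(L/2) = F L = (19.1)(1.95) = 37.25 N·m.
From τ = Iα: α = 37.25/5.799 = 6.423 rad/s².

α ≈ 6.42 rad/s²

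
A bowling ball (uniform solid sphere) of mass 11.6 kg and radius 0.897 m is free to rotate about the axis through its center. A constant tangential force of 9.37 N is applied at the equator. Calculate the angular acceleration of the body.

I = (2/5)MR² = (2/5)(11.6)(0.897)² = 3.733 kg·m².
τ = F R = (9.37)(0.897) = 8.405 N·m.
From τ = Iα: α = 8.405/3.733 = 2.251 rad/s².

α ≈ 2.25 rad/s²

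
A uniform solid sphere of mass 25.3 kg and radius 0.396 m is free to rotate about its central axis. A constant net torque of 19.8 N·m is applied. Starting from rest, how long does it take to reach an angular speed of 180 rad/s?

I = (2/5)MR² = (2/5)(25.3)(0.396)² = 1.587 kg·m².
α = τ/I = 19.8/1.587 = 12.48 rad/s².
ω = αt ⇒ t = ω/α = 180/12.48 = 14.43 s.

t ≈ 14.4 s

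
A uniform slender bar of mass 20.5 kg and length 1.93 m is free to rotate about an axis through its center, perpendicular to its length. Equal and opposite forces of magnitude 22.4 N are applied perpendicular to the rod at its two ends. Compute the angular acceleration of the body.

α ≈ 6.79 rad/s²

I = (1/12)ML² = (1/12)(20.5)(1.93)² = 6.363 kg·m².
The couple gives τ = F·(L/2) + F·(L/2) = F L = (22.4)(1.93) = 43.23 N·m.
From τ = Iα: α = 43.23/6.363 = 6.794 rad/s².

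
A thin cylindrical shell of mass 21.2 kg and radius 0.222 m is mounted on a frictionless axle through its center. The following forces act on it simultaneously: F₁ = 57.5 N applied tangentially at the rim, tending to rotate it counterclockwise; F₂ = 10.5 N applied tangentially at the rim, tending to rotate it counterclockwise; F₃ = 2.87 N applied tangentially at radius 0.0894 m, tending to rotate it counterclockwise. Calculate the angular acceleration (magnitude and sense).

I = MR² = (21.2)(0.222)² = 1.045 kg·m².
Taking counterclockwise as positive: τ₁ = +(57.5)(0.222) = +12.77 N·m; τ₂ = +(10.5)(0.222) = +2.331 N·m; τ₃ = +(2.87)(0.0894) = +0.2566 N·m.
Net torque τ = 15.35 N·m.
α = τ/I = 15.35/1.045 = 14.69 rad/s².

α ≈ 14.7 rad/s², counterclockwise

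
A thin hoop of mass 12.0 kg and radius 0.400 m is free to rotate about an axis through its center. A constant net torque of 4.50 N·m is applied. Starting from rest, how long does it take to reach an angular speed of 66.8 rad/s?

I = MR² = (12.0)(0.400)² = 1.920 kg·m².
α = τ/I = 4.50/1.920 = 2.344 rad/s².
ω = αt ⇒ t = ω/α = 66.8/2.344 = 28.50 s.

t ≈ 28.5 s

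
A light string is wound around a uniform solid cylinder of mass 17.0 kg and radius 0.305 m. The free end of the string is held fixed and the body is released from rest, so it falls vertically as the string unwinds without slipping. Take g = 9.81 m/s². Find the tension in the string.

Translation: Mg − T = Ma. Rotation about the center: TR = Iα with I = ½MR².
With a = αR: T = (I/R²)a = (1/2)M a, so Mg = (1 + 0.5000)Ma.
a = g/(1 + 0.5000) = 9.81/1.500 = 6.540 m/s².
T = 0.5000·M·a = (0.5000)(17.0)(6.540) = 55.59 N.

T ≈ 55.6 N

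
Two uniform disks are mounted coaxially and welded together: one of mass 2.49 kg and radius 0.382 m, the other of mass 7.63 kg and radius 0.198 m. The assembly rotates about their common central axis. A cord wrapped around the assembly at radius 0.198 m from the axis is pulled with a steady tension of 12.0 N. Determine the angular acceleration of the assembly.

α ≈ 7.17 rad/s²

I = ½M₁R₁² + ½M₂R₂² = ½(2.49)(0.382)² + ½(7.63)(0.198)² = 0.3312 kg·m².
τ = F r = (12.0)(0.198) = 2.376 N·m.
α = τ/I = 2.376/0.3312 = 7.173 rad/s².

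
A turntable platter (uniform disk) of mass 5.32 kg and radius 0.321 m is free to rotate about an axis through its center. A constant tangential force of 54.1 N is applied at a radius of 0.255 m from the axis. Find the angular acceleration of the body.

α ≈ 50.3 rad/s²

I = ½MR² = (1/2)(5.32)(0.321)² = 0.2741 kg·m².
τ = F·r = (54.1)(0.255) = 13.80 N·m.
From τ = Iα: α = 13.80/0.2741 = 50.33 rad/s².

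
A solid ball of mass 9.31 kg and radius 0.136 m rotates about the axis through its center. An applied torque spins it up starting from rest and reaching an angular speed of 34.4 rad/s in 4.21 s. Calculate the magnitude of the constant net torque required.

I = (2/5)MR² = (2/5)(9.31)(0.136)² = 0.06888 kg·m².
α = Δω/Δt = (34.4 − 0)/4.21 = 8.171 rad/s².
τ = Iα = (0.06888)(8.171) = 0.5628 N·m.

τ ≈ 0.563 N·m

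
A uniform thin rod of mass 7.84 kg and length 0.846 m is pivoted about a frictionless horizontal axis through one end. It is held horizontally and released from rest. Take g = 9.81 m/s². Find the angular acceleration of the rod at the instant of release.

α ≈ 17.4 rad/s²

About the pivot, I = (1/3)ML² = (1/3)(7.84)(0.846)² = 1.870 kg·m².
The weight acts at the center, a distance L/2 = 0.4230 m from the pivot; τ = Mg(L/2) = 32.53 N·m.
α = τ/I = 32.53/1.870 = 17.39 rad/s².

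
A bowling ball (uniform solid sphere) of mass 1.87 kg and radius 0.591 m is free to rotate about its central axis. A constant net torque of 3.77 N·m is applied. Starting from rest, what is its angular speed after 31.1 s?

ω ≈ 449 rad/s

I = (2/5)MR² = (2/5)(1.87)(0.591)² = 0.2613 kg·m².
α = τ/I = 3.77/0.2613 = 14.43 rad/s².
ω = ω₀ + αt = 0 + (14.43)(31.1) = 448.8 rad/s.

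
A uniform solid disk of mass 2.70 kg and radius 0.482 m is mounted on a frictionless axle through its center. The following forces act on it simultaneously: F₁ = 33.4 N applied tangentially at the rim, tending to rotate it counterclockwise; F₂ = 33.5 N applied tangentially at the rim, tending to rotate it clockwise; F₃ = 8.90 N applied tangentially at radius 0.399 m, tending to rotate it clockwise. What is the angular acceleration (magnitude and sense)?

I = ½MR² = (1/2)(2.70)(0.482)² = 0.3136 kg·m².
Taking counterclockwise as positive: τ₁ = +(33.4)(0.482) = +16.10 N·m; τ₂ = −(33.5)(0.482) = −16.15 N·m; τ₃ = −(8.90)(0.399) = −3.551 N·m.
Net torque τ = -3.599 N·m.
α = τ/I = -3.599/0.3136 = -11.48 rad/s².

α ≈ 11.5 rad/s², clockwise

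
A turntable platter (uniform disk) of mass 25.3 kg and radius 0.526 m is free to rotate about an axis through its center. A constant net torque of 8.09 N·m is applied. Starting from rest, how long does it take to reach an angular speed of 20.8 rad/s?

I = ½MR² = (1/2)(25.3)(0.526)² = 3.500 kg·m².
α = τ/I = 8.09/3.500 = 2.311 rad/s².
ω = αt ⇒ t = ω/α = 20.8/2.311 = 8.999 s.

t ≈ 9.00 s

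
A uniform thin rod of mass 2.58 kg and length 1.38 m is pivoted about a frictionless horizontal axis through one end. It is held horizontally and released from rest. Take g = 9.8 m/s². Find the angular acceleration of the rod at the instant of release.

About the pivot, I = (1/3)ML² = (1/3)(2.58)(1.38)² = 1.638 kg·m².
The weight acts at the center, a distance L/2 = 0.6900 m from the pivot; τ = Mg(L/2) = 17.45 N·m.
α = τ/I = 17.45/1.638 = 10.65 rad/s².

α ≈ 10.7 rad/s²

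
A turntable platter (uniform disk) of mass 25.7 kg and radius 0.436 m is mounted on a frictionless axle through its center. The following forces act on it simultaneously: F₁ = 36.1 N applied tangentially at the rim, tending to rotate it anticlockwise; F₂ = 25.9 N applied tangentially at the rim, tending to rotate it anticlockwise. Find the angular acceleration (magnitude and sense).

α ≈ 11.1 rad/s², anticlockwise

I = ½MR² = (1/2)(25.7)(0.436)² = 2.443 kg·m².
Taking anticlockwise as positive: τ₁ = +(36.1)(0.436) = +15.74 N·m; τ₂ = +(25.9)(0.436) = +11.29 N·m.
Net torque τ = 27.03 N·m.
α = τ/I = 27.03/2.443 = 11.07 rad/s².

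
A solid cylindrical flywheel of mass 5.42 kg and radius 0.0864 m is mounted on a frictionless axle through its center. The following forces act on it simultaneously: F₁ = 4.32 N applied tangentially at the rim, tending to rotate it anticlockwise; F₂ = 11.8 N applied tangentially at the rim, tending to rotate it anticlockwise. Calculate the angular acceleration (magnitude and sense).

α ≈ 68.8 rad/s², anticlockwise

I = ½MR² = (1/2)(5.42)(0.0864)² = 0.02023 kg·m².
Taking anticlockwise as positive: τ₁ = +(4.32)(0.0864) = +0.3732 N·m; τ₂ = +(11.8)(0.0864) = +1.020 N·m.
Net torque τ = 1.393 N·m.
α = τ/I = 1.393/0.02023 = 68.85 rad/s².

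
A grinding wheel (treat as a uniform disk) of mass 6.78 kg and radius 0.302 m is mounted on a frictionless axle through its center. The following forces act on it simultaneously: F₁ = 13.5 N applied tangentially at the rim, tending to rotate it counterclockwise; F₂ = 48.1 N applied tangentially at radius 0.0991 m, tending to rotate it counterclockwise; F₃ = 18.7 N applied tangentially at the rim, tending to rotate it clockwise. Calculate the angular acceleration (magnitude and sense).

I = ½MR² = (1/2)(6.78)(0.302)² = 0.3092 kg·m².
Taking counterclockwise as positive: τ₁ = +(13.5)(0.302) = +4.077 N·m; τ₂ = +(48.1)(0.0991) = +4.767 N·m; τ₃ = −(18.7)(0.302) = −5.647 N·m.
Net torque τ = 3.196 N·m.
α = τ/I = 3.196/0.3092 = 10.34 rad/s².

α ≈ 10.3 rad/s², counterclockwise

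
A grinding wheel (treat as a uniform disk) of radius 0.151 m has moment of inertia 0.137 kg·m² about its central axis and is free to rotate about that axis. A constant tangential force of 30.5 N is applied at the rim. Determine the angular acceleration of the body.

α ≈ 33.6 rad/s²

τ = F R = (30.5)(0.151) = 4.606 N·m.
From τ = Iα: α = 4.606/0.1370 = 33.62 rad/s².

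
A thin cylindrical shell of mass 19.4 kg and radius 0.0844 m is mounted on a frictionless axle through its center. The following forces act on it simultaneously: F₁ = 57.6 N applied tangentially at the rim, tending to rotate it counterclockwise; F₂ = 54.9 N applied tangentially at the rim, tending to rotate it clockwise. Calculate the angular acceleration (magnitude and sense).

α ≈ 1.65 rad/s², counterclockwise

I = MR² = (19.4)(0.0844)² = 0.1382 kg·m².
Taking counterclockwise as positive: τ₁ = +(57.6)(0.0844) = +4.861 N·m; τ₂ = −(54.9)(0.0844) = −4.634 N·m.
Net torque τ = 0.2279 N·m.
α = τ/I = 0.2279/0.1382 = 1.649 rad/s².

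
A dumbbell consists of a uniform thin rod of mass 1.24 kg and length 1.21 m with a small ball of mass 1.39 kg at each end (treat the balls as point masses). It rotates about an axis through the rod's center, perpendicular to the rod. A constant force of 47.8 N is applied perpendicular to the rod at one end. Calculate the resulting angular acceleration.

I_rod = (1/12)ML² = (1/12)(1.24)(1.21)² = 0.1513 kg·m².
I_balls = 2·m·(L/2)² = 2(1.39)(0.6050)² = 1.018 kg·m².
Total I = 1.169 kg·m².
τ = F·(L/2) = (47.8)(0.605) = 28.92 N·m.
α = τ/I = 28.92/1.169 = 24.74 rad/s².

α ≈ 24.7 rad/s²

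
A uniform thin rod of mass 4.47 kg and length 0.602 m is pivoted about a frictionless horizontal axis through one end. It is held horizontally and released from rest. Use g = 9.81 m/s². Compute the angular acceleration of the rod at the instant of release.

About the pivot, I = (1/3)ML² = (1/3)(4.47)(0.602)² = 0.5400 kg·m².
The weight acts at the center, a distance L/2 = 0.3010 m from the pivot; τ = Mg(L/2) = 13.20 N·m.
α = τ/I = 13.20/0.5400 = 24.44 rad/s².

α ≈ 24.4 rad/s²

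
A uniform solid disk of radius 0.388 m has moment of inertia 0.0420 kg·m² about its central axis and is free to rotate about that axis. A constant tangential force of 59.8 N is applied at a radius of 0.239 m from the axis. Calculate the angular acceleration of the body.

α ≈ 340 rad/s²

τ = F·r = (59.8)(0.239) = 14.29 N·m.
Newton's second law for rotation, τ = Iα, gives α = τ/I = 14.29/0.04200 = 340.3 rad/s².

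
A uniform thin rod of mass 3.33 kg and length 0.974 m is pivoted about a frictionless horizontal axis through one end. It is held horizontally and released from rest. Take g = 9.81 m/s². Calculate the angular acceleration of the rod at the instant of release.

α ≈ 15.1 rad/s²

About the pivot, I = (1/3)ML² = (1/3)(3.33)(0.974)² = 1.053 kg·m².
The weight acts at the center, a distance L/2 = 0.4870 m from the pivot; τ = Mg(L/2) = 15.91 N·m.
α = τ/I = 15.91/1.053 = 15.11 rad/s².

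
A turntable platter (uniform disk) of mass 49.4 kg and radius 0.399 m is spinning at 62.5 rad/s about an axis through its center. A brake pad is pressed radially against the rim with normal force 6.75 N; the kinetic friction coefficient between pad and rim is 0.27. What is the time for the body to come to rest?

t ≈ 338 s

I = ½MR² = (1/2)(49.4)(0.399)² = 3.932 kg·m².
Friction force f = μN = (0.27)(6.75) = 1.823 N at the rim; torque magnitude τ = fR = 0.7272 N·m, opposing ω.
|α| = τ/I = 0.7272/3.932 = 0.1849 rad/s² (deceleration).
0 = ω₀ − |α|t ⇒ t = ω₀/|α| = 62.5/0.1849 = 338.0 s.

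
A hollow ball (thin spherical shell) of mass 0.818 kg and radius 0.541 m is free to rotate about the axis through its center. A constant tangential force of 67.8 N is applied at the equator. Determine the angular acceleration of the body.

α ≈ 230 rad/s²

I = (2/3)MR² = (2/3)(0.818)(0.541)² = 0.1596 kg·m².
τ = F R = (67.8)(0.541) = 36.68 N·m.
From τ = Iα: α = 36.68/0.1596 = 229.8 rad/s².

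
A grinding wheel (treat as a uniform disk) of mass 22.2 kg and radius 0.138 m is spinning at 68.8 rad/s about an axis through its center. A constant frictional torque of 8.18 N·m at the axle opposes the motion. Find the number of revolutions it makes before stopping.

≈ 9.73 revolutions

I = ½MR² = (1/2)(22.2)(0.138)² = 0.2114 kg·m².
The net torque has magnitude 8.18 N·m, opposing ω.
|α| = τ/I = 8.180/0.2114 = 38.70 rad/s² (deceleration).
ω² = ω₀² − 2|α|θ with ω = 0 ⇒ θ = ω₀²/(2|α|) = 61.16 rad = 9.734 rev.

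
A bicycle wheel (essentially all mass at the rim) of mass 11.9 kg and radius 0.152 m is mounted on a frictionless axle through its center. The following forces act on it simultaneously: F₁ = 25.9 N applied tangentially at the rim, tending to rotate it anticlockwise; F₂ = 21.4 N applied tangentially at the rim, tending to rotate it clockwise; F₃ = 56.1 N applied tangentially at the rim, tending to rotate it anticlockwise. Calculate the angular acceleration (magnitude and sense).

α ≈ 33.5 rad/s², anticlockwise

I = MR² = (11.9)(0.152)² = 0.2749 kg·m².
Taking anticlockwise as positive: τ₁ = +(25.9)(0.152) = +3.937 N·m; τ₂ = −(21.4)(0.152) = −3.253 N·m; τ₃ = +(56.1)(0.152) = +8.527 N·m.
Net torque τ = 9.211 N·m.
α = τ/I = 9.211/0.2749 = 33.50 rad/s².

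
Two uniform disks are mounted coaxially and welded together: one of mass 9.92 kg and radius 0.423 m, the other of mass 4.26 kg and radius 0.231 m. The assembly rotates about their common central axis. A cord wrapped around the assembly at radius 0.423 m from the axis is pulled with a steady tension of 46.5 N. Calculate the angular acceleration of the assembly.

α ≈ 19.6 rad/s²

I = ½M₁R₁² + ½M₂R₂² = ½(9.92)(0.423)² + ½(4.26)(0.231)² = 1.001 kg·m².
τ = F r = (46.5)(0.423) = 19.67 N·m.
α = τ/I = 19.67/1.001 = 19.65 rad/s².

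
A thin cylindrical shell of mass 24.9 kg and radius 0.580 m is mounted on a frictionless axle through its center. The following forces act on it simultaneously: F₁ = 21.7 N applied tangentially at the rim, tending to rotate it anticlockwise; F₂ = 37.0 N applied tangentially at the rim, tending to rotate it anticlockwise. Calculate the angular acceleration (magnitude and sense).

α ≈ 4.06 rad/s², anticlockwise

I = MR² = (24.9)(0.580)² = 8.376 kg·m².
Taking anticlockwise as positive: τ₁ = +(21.7)(0.580) = +12.59 N·m; τ₂ = +(37.0)(0.580) = +21.46 N·m.
Net torque τ = 34.05 N·m.
α = τ/I = 34.05/8.376 = 4.065 rad/s².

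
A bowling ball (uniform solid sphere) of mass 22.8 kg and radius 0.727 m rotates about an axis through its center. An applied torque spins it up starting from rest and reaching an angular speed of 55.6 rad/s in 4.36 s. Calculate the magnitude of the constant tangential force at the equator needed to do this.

F ≈ 84.6 N

I = (2/5)MR² = (2/5)(22.8)(0.727)² = 4.820 kg·m².
α = Δω/Δt = (55.6 − 0)/4.36 = 12.75 rad/s².
The required torque is τ = Iα = (4.820)(12.75) = 61.47 N·m.
A tangential force at the equator gives τ = FR, so F = τ/R = 61.47/0.727 = 84.55 N.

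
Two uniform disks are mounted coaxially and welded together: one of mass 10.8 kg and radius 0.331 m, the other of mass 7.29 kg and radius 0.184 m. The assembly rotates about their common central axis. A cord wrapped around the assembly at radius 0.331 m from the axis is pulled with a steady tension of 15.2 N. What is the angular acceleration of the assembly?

I = ½M₁R₁² + ½M₂R₂² = ½(10.8)(0.331)² + ½(7.29)(0.184)² = 0.7150 kg·m².
τ = F r = (15.2)(0.331) = 5.031 N·m.
α = τ/I = 5.031/0.7150 = 7.036 rad/s².

α ≈ 7.04 rad/s²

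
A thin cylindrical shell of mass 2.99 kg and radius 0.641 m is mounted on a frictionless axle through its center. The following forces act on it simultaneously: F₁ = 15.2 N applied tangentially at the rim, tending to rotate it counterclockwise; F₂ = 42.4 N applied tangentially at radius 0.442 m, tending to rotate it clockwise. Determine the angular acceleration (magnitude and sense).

α ≈ 7.32 rad/s², clockwise

I = MR² = (2.99)(0.641)² = 1.229 kg·m².
Taking counterclockwise as positive: τ₁ = +(15.2)(0.641) = +9.743 N·m; τ₂ = −(42.4)(0.442) = −18.74 N·m.
Net torque τ = -8.998 N·m.
α = τ/I = -8.998/1.229 = -7.324 rad/s².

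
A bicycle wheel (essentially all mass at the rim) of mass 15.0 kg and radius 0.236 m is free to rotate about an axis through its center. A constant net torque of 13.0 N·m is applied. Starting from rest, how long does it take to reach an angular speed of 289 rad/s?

t ≈ 18.6 s

I = MR² = (15.0)(0.236)² = 0.8354 kg·m².
α = τ/I = 13.0/0.8354 = 15.56 rad/s².
ω = αt ⇒ t = ω/α = 289/15.56 = 18.57 s.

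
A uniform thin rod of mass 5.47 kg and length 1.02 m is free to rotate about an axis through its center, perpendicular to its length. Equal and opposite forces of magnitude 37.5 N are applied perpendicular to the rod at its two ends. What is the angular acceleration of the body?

α ≈ 80.7 rad/s²

I = (1/12)ML² = (1/12)(5.47)(1.02)² = 0.4742 kg·m².
The couple gives τ = F·(L/2) + F·(L/2) = F L = (37.5)(1.02) = 38.25 N·m.
Newton's second law for rotation, τ = Iα, gives α = τ/I = 38.25/0.4742 = 80.65 rad/s².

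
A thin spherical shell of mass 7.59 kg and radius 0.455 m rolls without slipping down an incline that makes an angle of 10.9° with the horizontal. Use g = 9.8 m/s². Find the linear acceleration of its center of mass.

Translation along the incline: Mg sinθ − f = Ma.
Rotation about the center: fR = Iα with I = (2/3)MR². No-slip gives a = αR, so f = (I/R²)a = (2/3)M a.
Substituting: Mg sinθ = (1 + 0.6667)Ma, so a = g sinθ/(1 + 0.6667) = (9.8) sin 10.9° / 1.667 = 1.112 m/s².

a ≈ 1.11 m/s²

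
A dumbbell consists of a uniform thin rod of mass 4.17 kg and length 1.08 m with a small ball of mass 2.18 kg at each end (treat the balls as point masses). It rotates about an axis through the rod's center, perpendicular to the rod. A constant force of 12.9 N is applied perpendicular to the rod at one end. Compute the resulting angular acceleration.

I_rod = (1/12)ML² = (1/12)(4.17)(1.08)² = 0.4053 kg·m².
I_balls = 2·m·(L/2)² = 2(2.18)(0.5400)² = 1.271 kg·m².
Total I = 1.677 kg·m².
τ = F·(L/2) = (12.9)(0.540) = 6.966 N·m.
α = τ/I = 6.966/1.677 = 4.155 rad/s².

α ≈ 4.15 rad/s²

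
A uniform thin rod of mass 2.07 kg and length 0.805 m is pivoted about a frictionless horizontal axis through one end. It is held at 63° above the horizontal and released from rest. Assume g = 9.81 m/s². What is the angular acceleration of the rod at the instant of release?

About the pivot, I = (1/3)ML² = (1/3)(2.07)(0.805)² = 0.4471 kg·m².
The weight acts at the center, a distance L/2 = 0.4025 m from the pivot; τ = Mg(L/2) cos 63° = 3.711 N·m.
α = τ/I = 3.711/0.4471 = 8.299 rad/s².

α ≈ 8.30 rad/s²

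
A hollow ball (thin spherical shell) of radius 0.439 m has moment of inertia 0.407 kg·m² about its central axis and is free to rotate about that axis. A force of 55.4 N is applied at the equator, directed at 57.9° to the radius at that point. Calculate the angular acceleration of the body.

Only the tangential component produces torque: τ = F R sinθ = (55.4)(0.439) sin 57.9° = 20.60 N·m.
From τ = Iα: α = 20.60/0.4070 = 50.62 rad/s².

α ≈ 50.6 rad/s²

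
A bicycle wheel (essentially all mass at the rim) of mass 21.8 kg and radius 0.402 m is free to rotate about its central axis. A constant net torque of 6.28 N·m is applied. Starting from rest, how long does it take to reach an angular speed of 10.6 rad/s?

I = MR² = (21.8)(0.402)² = 3.523 kg·m².
α = τ/I = 6.28/3.523 = 1.783 rad/s².
ω = αt ⇒ t = ω/α = 10.6/1.783 = 5.946 s.

t ≈ 5.95 s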